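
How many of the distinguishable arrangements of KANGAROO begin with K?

Fix K in the first position and arrange the remaining 7 letters.
Those 7 letters have A appearing twice and O appearing twice, giving (7)!/(2!·2!) = 1260.

1260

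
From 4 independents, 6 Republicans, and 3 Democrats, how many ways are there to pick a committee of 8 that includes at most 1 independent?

153

Split by how many independents are chosen (0 through 1).
Sum: C(4,0)·C(9,8) + C(4,1)·C(9,7) = 9 + 144 = 153.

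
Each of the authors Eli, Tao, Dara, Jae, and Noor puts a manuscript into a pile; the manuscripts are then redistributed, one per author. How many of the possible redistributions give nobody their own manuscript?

Count assignments avoiding every fixed point. For any j of the 5 authors fixed to their own manuscript, the other 5−j can be arranged in (5−j)! ways.
By inclusion–exclusion this is Σ_{j=0}^{5} (−1)^j C(5,j)·(5−j)!.
Computing: 120 − 120 + 60 − 20 + 5 − 1 = 44.

44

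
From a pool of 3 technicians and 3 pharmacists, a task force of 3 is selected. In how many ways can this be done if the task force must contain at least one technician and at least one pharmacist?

With no constraint there are C(6,3) = 20 possible selections.
Selections missing a whole group: no technicians → C(3,3) = 1; no pharmacists → C(3,3) = 1.
Both groups omitted at once is impossible, so 20 − 2 = 18.

18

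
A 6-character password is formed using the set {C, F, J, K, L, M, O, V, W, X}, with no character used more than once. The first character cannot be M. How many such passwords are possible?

The first character has 10−1 = 9 choices (anything except M).
The remaining 5 characters are filled from the other 9 symbols without repetition: 9 × 8 × 7 × 6 × 5 = 15120.
Total: 9 × 15120 = 136080.

136080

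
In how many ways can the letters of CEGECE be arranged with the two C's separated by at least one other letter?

40

Total arrangements of CEGECE: 6!/(3!·2!) = 60.
If the two C's are adjacent, glue them into one block, leaving 5 items to arrange: (5)!/(3!) = 20 ways.
Hence 60 − 20 = 40.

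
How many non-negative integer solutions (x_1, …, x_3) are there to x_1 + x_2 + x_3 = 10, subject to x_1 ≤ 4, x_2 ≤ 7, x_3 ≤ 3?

Without the upper bounds there are C(12,2) = 66 ways to split 10 among 3 variables.
Subtract solutions that violate a single cap (substitute x_i' = x_i − (cap_i+1)): x_1 ≥ 5 gives C(7,2) = 21; x_2 ≥ 8 gives C(4,2) = 6; x_3 ≥ 4 gives C(8,2) = 28. Together 55.
Add back pairs where two caps are both exceeded: 0 + 3 + 0 = 3.
By inclusion–exclusion the count is 66 − 55 + 3 = 14.

14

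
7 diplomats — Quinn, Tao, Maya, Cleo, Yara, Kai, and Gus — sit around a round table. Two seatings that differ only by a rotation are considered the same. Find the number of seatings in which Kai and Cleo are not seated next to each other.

All circular seatings of 7 people number (6)! = 720.
Those with Kai next to Cleo: fuse the pair into one unit and seat 6 units around a circle — 2·(5)! = 240.
Subtracting, 720 − 240 = 480.

480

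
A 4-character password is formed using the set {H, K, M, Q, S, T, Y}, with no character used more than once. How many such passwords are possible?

840

With no repetition, fill the 4 characters in order: 7 choices, then 6, down to 4.
That product is 7 × 6 × 5 × 4 = 840.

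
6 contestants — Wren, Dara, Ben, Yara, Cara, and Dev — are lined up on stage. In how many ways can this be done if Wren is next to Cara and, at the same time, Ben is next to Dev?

96

Treat {Wren,Cara} as one block (2 orders) and {Ben,Dev} as another (2 orders).
That leaves 4 units to arrange: 2 × 2 × 4! = 4 × 24 = 96.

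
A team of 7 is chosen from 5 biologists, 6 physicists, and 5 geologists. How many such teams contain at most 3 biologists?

Split by how many biologists are chosen (0 through 3).
Sum: C(5,0)·C(11,7) + C(5,1)·C(11,6) + C(5,2)·C(11,5) + C(5,3)·C(11,4) = 330 + 2310 + 4620 + 3300 = 10560.

10560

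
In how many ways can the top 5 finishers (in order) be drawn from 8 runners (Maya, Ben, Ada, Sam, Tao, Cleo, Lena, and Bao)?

There are 8 choices for 1st place, 7 for 2nd, and so on down to 4 for position 5.
That gives 8 × 7 × 6 × 5 × 4 = 6720.

6720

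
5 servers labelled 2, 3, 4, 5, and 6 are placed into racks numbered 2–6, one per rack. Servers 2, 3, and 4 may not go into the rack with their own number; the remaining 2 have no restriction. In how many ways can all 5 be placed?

64

Let Aᵢ (for i ∈ {2, 3, 4}) be the placements that put server i in its forbidden rack. Any j of these fix j positions, leaving (5−j)! ways to fill the rest, and there are C(3,j) ways to pick which j.
By inclusion–exclusion, the number of valid placements is Σ_{j=0}^{3} (−1)^j C(3,j)·(5−j)!.
Computing: 120 − 72 + 18 − 2 = 64.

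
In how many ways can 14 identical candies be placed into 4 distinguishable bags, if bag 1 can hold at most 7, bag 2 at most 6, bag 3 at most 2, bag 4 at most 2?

Without the upper bounds there are C(17,3) = 680 ways to split 14 among 4 bags.
Subtract solutions that violate a single cap (substitute x_i' = x_i − (cap_i+1)): x_1 ≥ 8 gives C(9,3) = 84; x_2 ≥ 7 gives C(10,3) = 120; x_3 ≥ 3 gives C(14,3) = 364; x_4 ≥ 3 gives C(14,3) = 364. Together 932.
Add back pairs where two caps are both exceeded: 0 + 20 + 20 + 35 + 35 + 165 = 275.
Subtract triples: 0 + 0 + 1 + 4 = 5.
By inclusion–exclusion the count is 680 − 932 + 275 − 5 = 18.

18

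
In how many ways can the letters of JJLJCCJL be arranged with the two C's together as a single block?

105

Treat the 2 copies of C as a single block. The multiset to arrange is then {CC, J, J, J, J, L, L}, 7 items in all.
That gives (7)!/(4!·2!) = 105 arrangements.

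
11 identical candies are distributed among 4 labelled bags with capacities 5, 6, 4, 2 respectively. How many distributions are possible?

59

By stars and bars, unrestricted non-negative solutions to x_1+…+x_4 = 11 number C(11+3,3) = 364.
Subtract solutions that violate a single cap (substitute x_i' = x_i − (cap_i+1)): x_1 ≥ 6 gives C(8,3) = 56; x_2 ≥ 7 gives C(7,3) = 35; x_3 ≥ 5 gives C(9,3) = 84; x_4 ≥ 3 gives C(11,3) = 165. Together 340.
Add back pairs where two caps are both exceeded: 0 + 1 + 10 + 0 + 4 + 20 = 35.
By inclusion–exclusion the count is 364 − 340 + 35 = 59.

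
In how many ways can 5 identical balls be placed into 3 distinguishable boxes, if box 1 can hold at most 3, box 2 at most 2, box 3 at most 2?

6

Without the upper bounds there are C(7,2) = 21 ways to split 5 among 3 boxes.
Subtract solutions that violate a single cap (substitute x_i' = x_i − (cap_i+1)): x_1 ≥ 4 gives C(3,2) = 3; x_2 ≥ 3 gives C(4,2) = 6; x_3 ≥ 3 gives C(4,2) = 6. Together 15.
No two caps can be exceeded simultaneously, so the pair terms are all 0.
By inclusion–exclusion the count is 21 − 15 + 0 = 6.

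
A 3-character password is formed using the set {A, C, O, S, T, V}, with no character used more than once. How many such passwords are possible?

120

Choose and order 3 of the 6 symbols: the first character has 6 options, the next 5, then 4.
That product is 6 × 5 × 4 = 120.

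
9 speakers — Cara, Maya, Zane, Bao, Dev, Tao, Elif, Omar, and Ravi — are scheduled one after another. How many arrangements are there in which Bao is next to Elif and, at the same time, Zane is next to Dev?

20160

Treat {Bao,Elif} as one block (2 orders) and {Zane,Dev} as another (2 orders).
That leaves 7 units to arrange: 2 × 2 × 7! = 4 × 5040 = 20160.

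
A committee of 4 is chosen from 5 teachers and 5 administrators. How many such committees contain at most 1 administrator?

55

Split by how many administrators are chosen (0 through 1).
Sum: C(5,0)·C(5,4) + C(5,1)·C(5,3) = 5 + 50 = 55.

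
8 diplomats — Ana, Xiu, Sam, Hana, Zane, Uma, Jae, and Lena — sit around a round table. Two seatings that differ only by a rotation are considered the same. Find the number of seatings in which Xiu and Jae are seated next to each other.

1440

Treat {Xiu, Jae} as one unit (2 internal orders) and seat the resulting 7 units around the table: (6)! circular arrangements.
So 2 × (6)! = 2 × 720 = 1440.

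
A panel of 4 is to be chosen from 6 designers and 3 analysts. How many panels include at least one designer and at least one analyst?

111

Total 4-person selections from all 9: C(9,4) = 126.
Selections missing a whole group: no designers → C(3,4) = 0; no analysts → C(6,4) = 15.
Both groups omitted at once is impossible, so 126 − 15 = 111.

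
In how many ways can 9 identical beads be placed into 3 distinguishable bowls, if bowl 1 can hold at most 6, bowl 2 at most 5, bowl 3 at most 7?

36

Without the upper bounds there are C(11,2) = 55 ways to split 9 among 3 bowls.
Subtract solutions that violate a single cap (substitute x_i' = x_i − (cap_i+1)): x_1 ≥ 7 gives C(4,2) = 6; x_2 ≥ 6 gives C(5,2) = 10; x_3 ≥ 8 gives C(3,2) = 3. Together 19.
No two caps can be exceeded simultaneously, so the pair terms are all 0.
By inclusion–exclusion the count is 55 − 19 + 0 = 36.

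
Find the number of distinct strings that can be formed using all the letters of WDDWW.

The 5 letters of WDDWW have repeats: D appearing twice and W appearing 3 times.
So there are 5! / (3!·2!) = 10 distinguishable arrangements.

10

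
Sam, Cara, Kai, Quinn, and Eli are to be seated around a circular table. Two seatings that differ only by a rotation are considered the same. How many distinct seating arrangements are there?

Fix one person's seat to break rotational symmetry; the remaining 4 people can be arranged in (4)! = 24 ways.

24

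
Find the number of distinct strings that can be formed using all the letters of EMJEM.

EMJEM has 5 letters with E appearing twice and M appearing twice.
The number of distinct arrangements is 5!/(2!·2!) = 120/4 = 30.

30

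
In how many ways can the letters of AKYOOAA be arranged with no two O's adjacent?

There are 7!/(3!·2!) = 420 arrangements of AKYOOAA in total.
Arrangements with the O's together: treat OO as one letter, giving (6)!/(3!) = 120.
Subtracting, 420 − 120 = 300 arrangements keep the O's apart.

300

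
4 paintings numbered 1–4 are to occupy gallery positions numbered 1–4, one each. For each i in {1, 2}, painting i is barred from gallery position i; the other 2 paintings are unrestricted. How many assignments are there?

14

Let Aᵢ (for i ∈ {1, 2}) be the placements that put painting i in its forbidden gallery position. Any j of these fix j positions, leaving (4−j)! ways to fill the rest, and there are C(2,j) ways to pick which j.
By inclusion–exclusion, the number of valid placements is Σ_{j=0}^{2} (−1)^j C(2,j)·(4−j)!.
Computing: 24 − 12 + 2 = 14.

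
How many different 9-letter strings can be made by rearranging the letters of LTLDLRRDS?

The 9 letters of LTLDLRRDS have repeats: D appearing twice, L appearing 3 times, and R appearing twice.
So there are 9! / (3!·2!·2!) = 15120 distinguishable arrangements.

15120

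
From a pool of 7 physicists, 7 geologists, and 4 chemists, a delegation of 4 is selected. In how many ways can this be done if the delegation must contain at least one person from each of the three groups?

1470

Unrestricted: C(18,4) = 3060 ways to pick any 4 of the 18.
Selections missing a whole group: no physicists → C(11,4) = 330; no geologists → C(11,4) = 330; no chemists → C(14,4) = 1001.
Add back selections omitting two groups (i.e. drawn from a single group): C(7,4) + C(7,4) + C(4,4) = 71.
By inclusion–exclusion: 3060 − 1661 + 71 = 1470.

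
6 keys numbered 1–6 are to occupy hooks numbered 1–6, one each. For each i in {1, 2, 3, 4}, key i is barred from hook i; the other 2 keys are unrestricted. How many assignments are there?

Let Aᵢ (for 1 ≤ i ≤ 4) be the placements that put key i in its forbidden hook. Any j of these fix j positions, leaving (6−j)! ways to fill the rest, and there are C(4,j) ways to pick which j.
By inclusion–exclusion, the number of valid placements is Σ_{j=0}^{4} (−1)^j C(4,j)·(6−j)!.
Computing: 720 − 480 + 144 − 24 + 2 = 362.

362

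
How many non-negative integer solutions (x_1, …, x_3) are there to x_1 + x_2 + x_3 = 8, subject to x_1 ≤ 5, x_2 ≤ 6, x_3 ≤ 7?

By stars and bars, unrestricted non-negative solutions to x_1+…+x_3 = 8 number C(8+2,2) = 45.
Subtract solutions that violate a single cap (substitute x_i' = x_i − (cap_i+1)): x_1 ≥ 6 gives C(4,2) = 6; x_2 ≥ 7 gives C(3,2) = 3; x_3 ≥ 8 gives C(2,2) = 1. Together 10.
No two caps can be exceeded simultaneously, so the pair terms are all 0.
By inclusion–exclusion the count is 45 − 10 + 0 = 35.

35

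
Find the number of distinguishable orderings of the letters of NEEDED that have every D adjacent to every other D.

Treat the 2 copies of D as a single block. The multiset to arrange is then {DD, E, E, E, N}, 5 items in all.
That gives (5)!/(3!) = 20 arrangements.

20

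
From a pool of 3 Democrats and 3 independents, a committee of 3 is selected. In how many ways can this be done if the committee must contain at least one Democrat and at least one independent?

Total 3-person selections from all 6: C(6,3) = 20.
Subtract selections that omit an entire group: no Democrats → C(3,3) = 1; no independents → C(3,3) = 1.
Both groups omitted at once is impossible, so 20 − 2 = 18.

18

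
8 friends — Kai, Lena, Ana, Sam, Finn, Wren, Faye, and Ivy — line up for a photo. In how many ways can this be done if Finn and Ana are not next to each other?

Of the 8! = 40320 arrangements, those with Finn and Ana adjacent number 2 × 7! = 10080 (treat the pair as a block with 2 internal orders).
Complementary counting: 40320 − 10080 = 30240.

30240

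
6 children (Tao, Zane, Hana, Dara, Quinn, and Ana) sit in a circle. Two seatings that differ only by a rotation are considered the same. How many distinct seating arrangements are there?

Around a circle, 6 distinct people have 6!/6 = (5)! = 120 rotationally distinct seatings.

120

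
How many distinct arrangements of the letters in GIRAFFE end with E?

With the last slot taken by E, it remains to arrange the other 6 letters (GIRAFF).
Those 6 letters have F appearing twice, giving (6)!/(2!) = 360.

360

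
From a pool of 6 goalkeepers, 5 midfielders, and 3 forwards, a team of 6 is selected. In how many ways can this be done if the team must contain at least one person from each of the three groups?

Unrestricted: C(14,6) = 3003 ways to pick any 6 of the 14.
Selections missing a whole group: no goalkeepers → C(8,6) = 28; no midfielders → C(9,6) = 84; no forwards → C(11,6) = 462.
Add back selections omitting two groups (i.e. drawn from a single group): C(6,6) + C(5,6) + C(3,6) = 1.
By inclusion–exclusion: 3003 − 574 + 1 = 2430.

2430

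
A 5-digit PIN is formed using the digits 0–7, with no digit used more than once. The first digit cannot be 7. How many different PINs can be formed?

5880

The first digit has 8−1 = 7 choices (anything except 7).
The remaining 4 digits are filled from the other 7 symbols without repetition: 7 × 6 × 5 × 4 = 840.
Total: 7 × 840 = 5880.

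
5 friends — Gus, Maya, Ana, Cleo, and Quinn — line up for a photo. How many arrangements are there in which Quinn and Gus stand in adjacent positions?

Place the 3 others and the Quinn-Gus pair as 4 objects in a line; the pair has 2 internal arrangements.
So the count is 2·(4)! = 48.

48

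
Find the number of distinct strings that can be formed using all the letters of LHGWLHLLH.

2520

The 9 letters of LHGWLHLLH have repeats: H appearing 3 times and L appearing 4 times.
Dividing 9! = 362880 by 4!·3! = 144 for the repeated letters gives 2520.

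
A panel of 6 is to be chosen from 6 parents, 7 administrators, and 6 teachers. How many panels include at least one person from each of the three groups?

Unrestricted: C(19,6) = 27132 ways to pick any 6 of the 19.
Selections missing a whole group: no parents → C(13,6) = 1716; no administrators → C(12,6) = 924; no teachers → C(13,6) = 1716.
Add back selections omitting two groups (i.e. drawn from a single group): C(6,6) + C(7,6) + C(6,6) = 9.
By inclusion–exclusion: 27132 − 4356 + 9 = 22785.

22785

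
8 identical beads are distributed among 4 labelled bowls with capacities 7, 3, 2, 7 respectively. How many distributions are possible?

76

Ignoring the caps, the number of non-negative solutions to x_1+…+x_4 = 8 is C(11,3) = 165.
Subtract solutions that violate a single cap (substitute x_i' = x_i − (cap_i+1)): x_1 ≥ 8 gives C(3,3) = 1; x_2 ≥ 4 gives C(7,3) = 35; x_3 ≥ 3 gives C(8,3) = 56; x_4 ≥ 8 gives C(3,3) = 1. Together 93.
Add back pairs where two caps are both exceeded: 0 + 0 + 0 + 4 + 0 + 0 = 4.
By inclusion–exclusion the count is 165 − 93 + 4 = 76.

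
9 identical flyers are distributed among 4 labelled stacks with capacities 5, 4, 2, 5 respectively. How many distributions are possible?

67

By stars and bars, unrestricted non-negative solutions to x_1+…+x_4 = 9 number C(9+3,3) = 220.
Subtract solutions that violate a single cap (substitute x_i' = x_i − (cap_i+1)): x_1 ≥ 6 gives C(6,3) = 20; x_2 ≥ 5 gives C(7,3) = 35; x_3 ≥ 3 gives C(9,3) = 84; x_4 ≥ 6 gives C(6,3) = 20. Together 159.
Add back pairs where two caps are both exceeded: 0 + 1 + 0 + 4 + 0 + 1 = 6.
By inclusion–exclusion the count is 220 − 159 + 6 = 67.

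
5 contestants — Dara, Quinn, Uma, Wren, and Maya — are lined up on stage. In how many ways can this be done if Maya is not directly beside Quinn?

72

There are 5! = 120 arrangements in all. If Maya and Quinn are adjacent, merging them into one block gives 2·(4)! = 48 arrangements.
Complementary counting: 120 − 48 = 72.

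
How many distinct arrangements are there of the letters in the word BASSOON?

1260

BASSOON has 7 letters with O appearing twice and S appearing twice.
So there are 7! / (2!·2!) = 1260 distinguishable arrangements.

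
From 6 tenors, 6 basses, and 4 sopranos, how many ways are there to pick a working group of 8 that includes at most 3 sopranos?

12375

Split by how many sopranos are chosen (0 through 3).
Sum: C(4,0)·C(12,8) + C(4,1)·C(12,7) + C(4,2)·C(12,6) + C(4,3)·C(12,5) = 495 + 3168 + 5544 + 3168 = 12375.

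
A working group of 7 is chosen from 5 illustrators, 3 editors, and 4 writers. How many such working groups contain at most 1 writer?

120

Split by how many writers are chosen (0 through 1).
Sum: C(4,0)·C(8,7) + C(4,1)·C(8,6) = 8 + 112 = 120.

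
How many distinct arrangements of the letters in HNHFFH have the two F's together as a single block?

Treat the 2 copies of F as a single block. The multiset to arrange is then {FF, H, H, H, N}, 5 items in all.
That gives (5)!/(3!) = 20 arrangements.

20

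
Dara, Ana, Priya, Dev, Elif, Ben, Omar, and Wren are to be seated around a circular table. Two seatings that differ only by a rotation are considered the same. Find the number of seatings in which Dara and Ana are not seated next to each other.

3600

All circular seatings of 8 people number (7)! = 5040.
Seatings with Dara beside Ana: treat them as a block with 2 internal orders, giving 2 × (6)! = 1440.
Subtracting, 5040 − 1440 = 3600.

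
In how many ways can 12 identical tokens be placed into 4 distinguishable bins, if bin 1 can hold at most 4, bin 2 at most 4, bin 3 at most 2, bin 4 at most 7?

44

Without the upper bounds there are C(15,3) = 455 ways to split 12 among 4 bins.
Subtract solutions that violate a single cap (substitute x_i' = x_i − (cap_i+1)): x_1 ≥ 5 gives C(10,3) = 120; x_2 ≥ 5 gives C(10,3) = 120; x_3 ≥ 3 gives C(12,3) = 220; x_4 ≥ 8 gives C(7,3) = 35. Together 495.
Add back pairs where two caps are both exceeded: 10 + 35 + 0 + 35 + 0 + 4 = 84.
By inclusion–exclusion the count is 455 − 495 + 84 = 44.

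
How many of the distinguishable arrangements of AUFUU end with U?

Fix U in the last position and arrange the remaining 4 letters.
Those 4 letters have U appearing twice, giving (4)!/(2!) = 12.

12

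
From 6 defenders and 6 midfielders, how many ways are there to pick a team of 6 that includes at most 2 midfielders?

262

Split by how many midfielders are chosen (0 through 2).
Sum: C(6,0)·C(6,6) + C(6,1)·C(6,5) + C(6,2)·C(6,4) = 1 + 36 + 225 = 262.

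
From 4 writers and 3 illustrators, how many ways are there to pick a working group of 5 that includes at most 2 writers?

6

Split by how many writers are chosen (0 through 2).
Sum: C(4,0)·C(3,5) + C(4,1)·C(3,4) + C(4,2)·C(3,3) = 0 + 0 + 6 = 6.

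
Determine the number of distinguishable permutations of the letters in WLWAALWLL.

WLWAALWLL has 9 letters with A appearing twice, L appearing 4 times, and W appearing 3 times.
The number of distinct arrangements is 9!/(4!·3!·2!) = 362880/288 = 1260.

1260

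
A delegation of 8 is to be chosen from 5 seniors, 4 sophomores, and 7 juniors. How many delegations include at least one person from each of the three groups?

12201

With no constraint there are C(16,8) = 12870 possible selections.
Subtract selections that omit an entire group: no seniors → C(11,8) = 165; no sophomores → C(12,8) = 495; no juniors → C(9,8) = 9.
Add back selections omitting two groups (i.e. drawn from a single group): C(5,8) + C(4,8) + C(7,8) = 0.
By inclusion–exclusion: 12870 − 669 + 0 = 12201.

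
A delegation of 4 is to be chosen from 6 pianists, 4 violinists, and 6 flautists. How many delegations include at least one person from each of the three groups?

936

With no constraint there are C(16,4) = 1820 possible selections.
Selections missing a whole group: no pianists → C(10,4) = 210; no violinists → C(12,4) = 495; no flautists → C(10,4) = 210.
Add back selections omitting two groups (i.e. drawn from a single group): C(6,4) + C(4,4) + C(6,4) = 31.
By inclusion–exclusion: 1820 − 915 + 31 = 936.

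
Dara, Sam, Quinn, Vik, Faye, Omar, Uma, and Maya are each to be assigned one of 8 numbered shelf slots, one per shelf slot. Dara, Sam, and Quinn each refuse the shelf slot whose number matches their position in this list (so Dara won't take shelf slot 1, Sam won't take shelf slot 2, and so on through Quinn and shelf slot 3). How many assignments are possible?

27240

Let Aᵢ (for i ∈ {1, 2, 3}) be the placements that put person i in their forbidden shelf slot. Any j of these fix j positions, leaving (8−j)! ways to fill the rest, and there are C(3,j) ways to pick which j.
By inclusion–exclusion, the number of valid placements is Σ_{j=0}^{3} (−1)^j C(3,j)·(8−j)!.
Computing: 40320 − 15120 + 2160 − 120 = 27240.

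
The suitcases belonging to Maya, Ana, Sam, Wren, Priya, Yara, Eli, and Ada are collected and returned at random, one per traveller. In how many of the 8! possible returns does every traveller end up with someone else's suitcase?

14833

Let Aᵢ be the assignments in which traveller i gets their own suitcase. We want the size of the complement of A₁∪…∪A_8.
By inclusion–exclusion this is Σ_{j=0}^{8} (−1)^j C(8,j)·(8−j)!.
Computing: 40320 − 40320 + 20160 − 6720 + 1680 − 336 + 56 − 8 + 1 = 14833.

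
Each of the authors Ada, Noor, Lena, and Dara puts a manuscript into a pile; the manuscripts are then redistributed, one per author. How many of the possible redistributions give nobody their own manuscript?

9

Count assignments avoiding every fixed point. For any j of the 4 authors fixed to their own manuscript, the other 4−j can be arranged in (4−j)! ways.
By inclusion–exclusion this is Σ_{j=0}^{4} (−1)^j C(4,j)·(4−j)!.
Computing: 24 − 24 + 12 − 4 + 1 = 9.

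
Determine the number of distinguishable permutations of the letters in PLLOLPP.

140

The 7 letters of PLLOLPP have repeats: L appearing 3 times and P appearing 3 times.
Dividing 7! = 5040 by 3!·3! = 36 for the repeated letters gives 140.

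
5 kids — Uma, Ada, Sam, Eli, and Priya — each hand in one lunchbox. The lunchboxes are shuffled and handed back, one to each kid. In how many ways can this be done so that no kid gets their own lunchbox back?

44

This is the derangement count D_5: permutations of 5 items with no fixed point.
By inclusion–exclusion this is Σ_{j=0}^{5} (−1)^j C(5,j)·(5−j)!.
Computing: 120 − 120 + 60 − 20 + 5 − 1 = 44.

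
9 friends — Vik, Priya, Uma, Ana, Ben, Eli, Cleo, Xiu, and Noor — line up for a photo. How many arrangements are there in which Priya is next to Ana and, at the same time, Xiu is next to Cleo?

20160

Treat {Priya,Ana} as one block (2 orders) and {Xiu,Cleo} as another (2 orders).
That leaves 7 units to arrange: 2 × 2 × 7! = 4 × 5040 = 20160.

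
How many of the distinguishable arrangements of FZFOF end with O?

4

Fix O in the last position and arrange the remaining 4 letters.
Those 4 letters have F appearing 3 times, giving (4)!/(3!) = 4.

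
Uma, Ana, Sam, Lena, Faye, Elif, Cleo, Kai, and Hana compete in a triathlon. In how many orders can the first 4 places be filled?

3024

This is an ordered selection of 4 from 9: P(9,4).
That gives 9 × 8 × 7 × 6 = 3024.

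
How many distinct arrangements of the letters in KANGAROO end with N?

1260

Fix N in the last position and arrange the remaining 7 letters.
Those 7 letters have A appearing twice and O appearing twice, giving (7)!/(2!·2!) = 1260.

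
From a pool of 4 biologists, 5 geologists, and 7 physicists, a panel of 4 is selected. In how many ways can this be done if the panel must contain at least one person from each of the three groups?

Unrestricted: C(16,4) = 1820 ways to pick any 4 of the 16.
Subtract selections that omit an entire group: no biologists → C(12,4) = 495; no geologists → C(11,4) = 330; no physicists → C(9,4) = 126.
Add back selections omitting two groups (i.e. drawn from a single group): C(4,4) + C(5,4) + C(7,4) = 41.
By inclusion–exclusion: 1820 − 951 + 41 = 910.

910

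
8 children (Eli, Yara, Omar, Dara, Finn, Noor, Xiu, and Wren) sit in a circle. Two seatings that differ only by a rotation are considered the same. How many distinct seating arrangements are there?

Around a circle, 8 distinct people have 8!/8 = (7)! = 5040 rotationally distinct seatings.

5040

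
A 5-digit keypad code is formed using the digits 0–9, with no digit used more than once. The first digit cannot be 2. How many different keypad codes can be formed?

27216

The first digit has 10−1 = 9 choices (anything except 2).
The remaining 4 digits are filled from the other 9 symbols without repetition: 9 × 8 × 7 × 6 = 3024.
Total: 9 × 3024 = 27216.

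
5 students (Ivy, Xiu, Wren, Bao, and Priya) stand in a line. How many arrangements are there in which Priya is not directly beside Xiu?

There are 5! = 120 arrangements in all. If Priya and Xiu are adjacent, merging them into one block gives 2·(4)! = 48 arrangements.
Complementary counting: 120 − 48 = 72.

72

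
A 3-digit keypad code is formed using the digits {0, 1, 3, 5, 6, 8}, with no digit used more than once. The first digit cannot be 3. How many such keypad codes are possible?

100

The first digit has 6−1 = 5 choices (anything except 3).
The remaining 2 digits are filled from the other 5 symbols without repetition: 5 × 4 = 20.
Total: 5 × 20 = 100.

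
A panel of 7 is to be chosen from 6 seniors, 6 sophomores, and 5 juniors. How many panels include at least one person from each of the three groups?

17996

Total 7-person selections from all 17: C(17,7) = 19448.
Subtract selections that omit an entire group: no seniors → C(11,7) = 330; no sophomores → C(11,7) = 330; no juniors → C(12,7) = 792.
Add back selections omitting two groups (i.e. drawn from a single group): C(6,7) + C(6,7) + C(5,7) = 0.
By inclusion–exclusion: 19448 − 1452 + 0 = 17996.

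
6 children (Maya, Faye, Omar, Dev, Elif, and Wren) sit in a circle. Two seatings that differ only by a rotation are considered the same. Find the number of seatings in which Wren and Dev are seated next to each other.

48

Treat {Wren, Dev} as one unit (2 internal orders) and seat the resulting 5 units around the table: (4)! circular arrangements.
So 2 × (4)! = 2 × 24 = 48.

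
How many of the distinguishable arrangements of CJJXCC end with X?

10

With the last slot taken by X, it remains to arrange the other 5 letters (CJJCC).
Those 5 letters have C appearing 3 times and J appearing twice, giving (5)!/(3!·2!) = 10.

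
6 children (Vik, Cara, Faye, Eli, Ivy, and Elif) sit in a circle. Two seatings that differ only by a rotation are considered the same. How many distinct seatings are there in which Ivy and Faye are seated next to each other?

Treat {Ivy, Faye} as one unit (2 internal orders) and seat the resulting 5 units around the table: (4)! circular arrangements.
So 2 × (4)! = 2 × 24 = 48.

48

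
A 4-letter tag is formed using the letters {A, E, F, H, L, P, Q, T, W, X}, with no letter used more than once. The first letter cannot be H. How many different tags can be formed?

4536

The first letter has 10−1 = 9 choices (anything except H).
The remaining 3 letters are filled from the other 9 symbols without repetition: 9 × 8 × 7 = 504.
Total: 9 × 504 = 4536.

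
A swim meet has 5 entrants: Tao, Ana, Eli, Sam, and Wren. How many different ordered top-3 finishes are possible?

This is an ordered selection of 3 from 5: P(5,3).
That gives 5 × 4 × 3 = 60.

60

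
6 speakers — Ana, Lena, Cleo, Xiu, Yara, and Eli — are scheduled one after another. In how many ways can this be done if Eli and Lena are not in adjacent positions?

480

Of the 6! = 720 arrangements, those with Eli and Lena adjacent number 2 × 5! = 240 (treat the pair as a block with 2 internal orders).
So 720 − 240 = 480 arrangements keep them apart.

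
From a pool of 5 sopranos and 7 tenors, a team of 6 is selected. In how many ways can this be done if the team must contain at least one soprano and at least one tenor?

Total 6-person selections from all 12: C(12,6) = 924.
Selections missing a whole group: no sopranos → C(7,6) = 7; no tenors → C(5,6) = 0.
Both groups omitted at once is impossible, so 924 − 7 = 917.

917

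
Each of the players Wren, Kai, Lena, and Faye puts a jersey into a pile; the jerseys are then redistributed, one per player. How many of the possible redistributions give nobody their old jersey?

9

This is the derangement count D_4: permutations of 4 items with no fixed point.
By inclusion–exclusion this is Σ_{j=0}^{4} (−1)^j C(4,j)·(4−j)!.
Computing: 24 − 24 + 12 − 4 + 1 = 9.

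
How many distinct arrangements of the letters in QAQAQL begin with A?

With the first slot taken by A, it remains to arrange the other 5 letters (QQAQL).
Those 5 letters have Q appearing 3 times, giving (5)!/(3!) = 20.

20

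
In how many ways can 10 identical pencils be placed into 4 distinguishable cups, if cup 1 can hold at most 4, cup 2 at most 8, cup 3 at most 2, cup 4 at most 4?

Without the upper bounds there are C(13,3) = 286 ways to split 10 among 4 cups.
Subtract solutions that violate a single cap (substitute x_i' = x_i − (cap_i+1)): x_1 ≥ 5 gives C(8,3) = 56; x_2 ≥ 9 gives C(4,3) = 4; x_3 ≥ 3 gives C(10,3) = 120; x_4 ≥ 5 gives C(8,3) = 56. Together 236.
Add back pairs where two caps are both exceeded: 0 + 10 + 1 + 0 + 0 + 10 = 21.
By inclusion–exclusion the count is 286 − 236 + 21 = 71.

71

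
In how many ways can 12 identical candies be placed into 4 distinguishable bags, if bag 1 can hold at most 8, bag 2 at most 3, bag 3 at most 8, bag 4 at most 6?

198

Without the upper bounds there are C(15,3) = 455 ways to split 12 among 4 bags.
Subtract solutions that violate a single cap (substitute x_i' = x_i − (cap_i+1)): x_1 ≥ 9 gives C(6,3) = 20; x_2 ≥ 4 gives C(11,3) = 165; x_3 ≥ 9 gives C(6,3) = 20; x_4 ≥ 7 gives C(8,3) = 56. Together 261.
Add back pairs where two caps are both exceeded: 0 + 0 + 0 + 0 + 4 + 0 = 4.
By inclusion–exclusion the count is 455 − 261 + 4 = 198.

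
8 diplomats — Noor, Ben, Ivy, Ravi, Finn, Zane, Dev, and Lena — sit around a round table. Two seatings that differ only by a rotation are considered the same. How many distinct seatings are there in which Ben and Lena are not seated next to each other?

3600

All circular seatings of 8 people number (7)! = 5040.
Seatings with Ben beside Lena: treat them as a block with 2 internal orders, giving 2 × (6)! = 1440.
Subtracting, 5040 − 1440 = 3600.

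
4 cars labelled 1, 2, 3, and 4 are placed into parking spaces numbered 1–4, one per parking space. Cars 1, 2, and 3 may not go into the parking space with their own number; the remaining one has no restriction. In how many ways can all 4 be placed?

Let Aᵢ (for i ∈ {1, 2, 3}) be the placements that put car i in its forbidden parking space. Any j of these fix j positions, leaving (4−j)! ways to fill the rest, and there are C(3,j) ways to pick which j.
By inclusion–exclusion, the number of valid placements is Σ_{j=0}^{3} (−1)^j C(3,j)·(4−j)!.
Computing: 24 − 18 + 6 − 1 = 11.

11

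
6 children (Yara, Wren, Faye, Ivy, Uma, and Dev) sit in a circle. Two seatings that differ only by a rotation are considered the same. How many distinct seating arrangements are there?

120

Seat Yara anywhere (absorbing the rotational symmetry), then permute the other 5: (5)! = 120.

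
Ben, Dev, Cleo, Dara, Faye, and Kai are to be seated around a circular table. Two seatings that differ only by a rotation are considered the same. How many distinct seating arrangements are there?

Seat Ben anywhere (absorbing the rotational symmetry), then permute the other 5: (5)! = 120.

120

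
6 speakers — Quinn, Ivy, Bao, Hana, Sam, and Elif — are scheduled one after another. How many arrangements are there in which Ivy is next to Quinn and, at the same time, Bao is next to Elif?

Treat {Ivy,Quinn} as one block (2 orders) and {Bao,Elif} as another (2 orders).
That leaves 4 units to arrange: 2 × 2 × 4! = 4 × 24 = 96.

96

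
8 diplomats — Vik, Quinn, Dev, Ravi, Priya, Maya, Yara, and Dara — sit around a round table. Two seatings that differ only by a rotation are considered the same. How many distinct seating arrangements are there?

5040

Around a circle, 8 distinct people have 8!/8 = (7)! = 5040 rotationally distinct seatings.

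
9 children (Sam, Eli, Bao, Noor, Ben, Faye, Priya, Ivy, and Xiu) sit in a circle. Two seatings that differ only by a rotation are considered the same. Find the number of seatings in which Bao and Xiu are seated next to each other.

10080

Treat {Bao, Xiu} as one unit (2 internal orders) and seat the resulting 8 units around the table: (7)! circular arrangements.
So 2 × (7)! = 2 × 5040 = 10080.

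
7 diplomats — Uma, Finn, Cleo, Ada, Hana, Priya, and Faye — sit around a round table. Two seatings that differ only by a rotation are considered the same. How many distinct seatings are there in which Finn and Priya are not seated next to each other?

480

Without the restriction there are (6)! = 720 seatings.
Those with Finn next to Priya: fuse the pair into one unit and seat 6 units around a circle — 2·(5)! = 240.
Subtracting, 720 − 240 = 480.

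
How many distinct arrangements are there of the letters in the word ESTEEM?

120

Letter multiplicities in ESTEEM: E×3, M×1, S×1, T×1.
Dividing 6! = 720 by 3! = 6 for the repeated letters gives 120.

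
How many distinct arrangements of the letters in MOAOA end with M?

6

Fix M in the last position and arrange the remaining 4 letters.
Those 4 letters have A appearing twice and O appearing twice, giving (4)!/(2!·2!) = 6.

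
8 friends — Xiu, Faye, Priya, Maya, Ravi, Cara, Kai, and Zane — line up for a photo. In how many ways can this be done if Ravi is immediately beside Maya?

10080

Place the 6 others and the Ravi-Maya pair as 7 objects in a line; the pair has 2 internal arrangements.
That gives 2 × 7! = 2 × 5040 = 10080.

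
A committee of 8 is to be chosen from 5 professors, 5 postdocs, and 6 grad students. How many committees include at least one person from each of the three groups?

12495

Unrestricted: C(16,8) = 12870 ways to pick any 8 of the 16.
Selections missing a whole group: no professors → C(11,8) = 165; no postdocs → C(11,8) = 165; no grad students → C(10,8) = 45.
Add back selections omitting two groups (i.e. drawn from a single group): C(5,8) + C(5,8) + C(6,8) = 0.
By inclusion–exclusion: 12870 − 375 + 0 = 12495.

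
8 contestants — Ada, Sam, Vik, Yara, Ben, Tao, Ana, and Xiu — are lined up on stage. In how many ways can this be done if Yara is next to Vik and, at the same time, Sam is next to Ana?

2880

Treat {Yara,Vik} as one block (2 orders) and {Sam,Ana} as another (2 orders).
That leaves 6 units to arrange: 2 × 2 × 6! = 4 × 720 = 2880.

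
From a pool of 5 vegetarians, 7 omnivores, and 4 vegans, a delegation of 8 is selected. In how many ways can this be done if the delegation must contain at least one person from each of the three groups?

Total 8-person selections from all 16: C(16,8) = 12870.
Subtract selections that omit an entire group: no vegetarians → C(11,8) = 165; no omnivores → C(9,8) = 9; no vegans → C(12,8) = 495.
Add back selections omitting two groups (i.e. drawn from a single group): C(5,8) + C(7,8) + C(4,8) = 0.
By inclusion–exclusion: 12870 − 669 + 0 = 12201.

12201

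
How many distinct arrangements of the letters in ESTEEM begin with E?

60

With the first slot taken by E, it remains to arrange the other 5 letters (STEEM).
Those 5 letters have E appearing twice, giving (5)!/(2!) = 60.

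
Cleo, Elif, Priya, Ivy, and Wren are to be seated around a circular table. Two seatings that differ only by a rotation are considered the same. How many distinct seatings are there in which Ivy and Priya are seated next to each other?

Treat {Ivy, Priya} as one unit (2 internal orders) and seat the resulting 4 units around the table: (3)! circular arrangements.
So 2 × (3)! = 2 × 6 = 12.

12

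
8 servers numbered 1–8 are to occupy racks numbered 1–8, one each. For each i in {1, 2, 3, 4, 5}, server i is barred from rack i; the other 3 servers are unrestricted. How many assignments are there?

Let Aᵢ (for 1 ≤ i ≤ 5) be the placements that put server i in its forbidden rack. Any j of these fix j positions, leaving (8−j)! ways to fill the rest, and there are C(5,j) ways to pick which j.
By inclusion–exclusion, the number of valid placements is Σ_{j=0}^{5} (−1)^j C(5,j)·(8−j)!.
Computing: 40320 − 25200 + 7200 − 1200 + 120 − 6 = 21234.

21234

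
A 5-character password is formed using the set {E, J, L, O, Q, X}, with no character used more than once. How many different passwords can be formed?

720

This is a permutation of 5 out of 6: P(6,5) = 6!/1!.
6 × 5 × 4 × 3 × 2 = 720.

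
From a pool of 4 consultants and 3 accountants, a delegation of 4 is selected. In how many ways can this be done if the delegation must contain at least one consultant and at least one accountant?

34

With no constraint there are C(7,4) = 35 possible selections.
Selections missing a whole group: no consultants → C(3,4) = 0; no accountants → C(4,4) = 1.
Both groups omitted at once is impossible, so 35 − 1 = 34.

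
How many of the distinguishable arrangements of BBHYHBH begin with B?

60

Fix B in the first position and arrange the remaining 6 letters.
Those 6 letters have B appearing twice and H appearing 3 times, giving (6)!/(3!·2!) = 60.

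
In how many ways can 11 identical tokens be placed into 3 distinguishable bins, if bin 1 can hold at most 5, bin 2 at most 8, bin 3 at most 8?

Ignoring the caps, the number of non-negative solutions to x_1+…+x_3 = 11 is C(13,2) = 78.
Subtract solutions that violate a single cap (substitute x_i' = x_i − (cap_i+1)): x_1 ≥ 6 gives C(7,2) = 21; x_2 ≥ 9 gives C(4,2) = 6; x_3 ≥ 9 gives C(4,2) = 6. Together 33.
No two caps can be exceeded simultaneously, so the pair terms are all 0.
By inclusion–exclusion the count is 78 − 33 + 0 = 45.

45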